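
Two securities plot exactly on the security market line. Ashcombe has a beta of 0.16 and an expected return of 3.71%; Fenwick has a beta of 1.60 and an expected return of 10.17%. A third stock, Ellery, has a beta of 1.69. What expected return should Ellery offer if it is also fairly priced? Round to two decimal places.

MRP (SML slope) = (10.17% − 3.71%) / (1.60 − 0.16) = 6.46% / 1.44 = 4.4861%
R_f (intercept) = 3.71% − 0.16 × 4.4861% = 2.9922%
E(R_Ellery) = R_f + β × MRP = 2.9922% + 1.69 × 4.4861% = 10.57%

10.57%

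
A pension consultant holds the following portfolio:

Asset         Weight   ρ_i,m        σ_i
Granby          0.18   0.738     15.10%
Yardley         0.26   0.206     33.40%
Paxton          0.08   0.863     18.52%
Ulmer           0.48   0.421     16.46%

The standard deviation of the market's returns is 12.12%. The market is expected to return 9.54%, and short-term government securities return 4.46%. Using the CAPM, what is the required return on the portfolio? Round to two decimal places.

7.98%

β_Granby = 0.738 × 15.10% / 12.12% = 0.9195
β_Yardley = 0.206 × 33.40% / 12.12% = 0.5677
β_Paxton = 0.863 × 18.52% / 12.12% = 1.3187
β_Ulmer = 0.421 × 16.46% / 12.12% = 0.5718
β_P = Σ w_i β_i = 0.18×0.9195 + 0.26×0.5677 + 0.08×1.3187 + 0.48×0.5718 = 0.6931
MRP = 9.54% − 4.46% = 5.08%
E(R_P) = R_f + β_P × MRP = 4.46% + 0.6931 × 5.08% = 7.98%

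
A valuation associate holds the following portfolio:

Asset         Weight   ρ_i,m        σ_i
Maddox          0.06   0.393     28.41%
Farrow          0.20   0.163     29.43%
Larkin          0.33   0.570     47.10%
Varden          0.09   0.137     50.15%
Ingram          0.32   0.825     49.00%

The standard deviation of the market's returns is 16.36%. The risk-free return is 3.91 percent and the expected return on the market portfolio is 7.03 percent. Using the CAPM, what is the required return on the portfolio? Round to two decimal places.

β_Maddox = 0.393 × 28.41% / 16.36% = 0.6825
β_Farrow = 0.163 × 29.43% / 16.36% = 0.2932
β_Larkin = 0.570 × 47.10% / 16.36% = 1.6410
β_Varden = 0.137 × 50.15% / 16.36% = 0.4200
β_Ingram = 0.825 × 49.00% / 16.36% = 2.4710
β_P = Σ w_i β_i = 0.06×0.6825 + 0.20×0.2932 + 0.33×1.6410 + 0.09×0.4200 + 0.32×2.4710 = 1.4696
MRP = 7.03% − 3.91% = 3.12%
E(R_P) = R_f + β_P × MRP = 3.91% + 1.4696 × 3.12% = 8.50%

8.50%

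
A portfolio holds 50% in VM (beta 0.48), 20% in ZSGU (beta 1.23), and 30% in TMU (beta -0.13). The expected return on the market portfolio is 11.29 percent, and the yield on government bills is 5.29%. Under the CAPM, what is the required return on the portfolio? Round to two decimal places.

7.97%

β_P = Σ w_i β_i = 0.50×0.48 + 0.20×1.23 + 0.30×-0.13 = 0.4470
MRP = 11.29% − 5.29% = 6.00%
E(R_P) = R_f + β_P × MRP = 5.29% + 0.4470 × 6.00% = 7.97%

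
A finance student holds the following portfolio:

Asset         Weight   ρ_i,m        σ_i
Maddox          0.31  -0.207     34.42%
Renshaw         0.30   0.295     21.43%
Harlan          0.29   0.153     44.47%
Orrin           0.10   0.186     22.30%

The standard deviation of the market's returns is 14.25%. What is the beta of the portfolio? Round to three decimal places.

β_Maddox = -0.207 × 34.42% / 14.25% = -0.5000
β_Renshaw = 0.295 × 21.43% / 14.25% = 0.4436
β_Harlan = 0.153 × 44.47% / 14.25% = 0.4775
β_Orrin = 0.186 × 22.30% / 14.25% = 0.2911
β_P = Σ w_i β_i = 0.31×-0.5000 + 0.30×0.4436 + 0.29×0.4775 + 0.10×0.2911 = 0.1457

0.146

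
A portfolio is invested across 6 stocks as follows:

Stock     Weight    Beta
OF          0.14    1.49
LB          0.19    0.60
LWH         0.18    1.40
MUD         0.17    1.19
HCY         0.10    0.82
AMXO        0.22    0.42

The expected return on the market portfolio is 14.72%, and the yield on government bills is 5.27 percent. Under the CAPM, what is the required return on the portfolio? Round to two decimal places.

14.26%

β_P = Σ w_i β_i = 0.14×1.49 + 0.19×0.60 + 0.18×1.40 + 0.17×1.19 + 0.10×0.82 + 0.22×0.42 = 0.9513
MRP = 14.72% − 5.27% = 9.45%
E(R_P) = R_f + β_P × MRP = 5.27% + 0.9513 × 9.45% = 14.26%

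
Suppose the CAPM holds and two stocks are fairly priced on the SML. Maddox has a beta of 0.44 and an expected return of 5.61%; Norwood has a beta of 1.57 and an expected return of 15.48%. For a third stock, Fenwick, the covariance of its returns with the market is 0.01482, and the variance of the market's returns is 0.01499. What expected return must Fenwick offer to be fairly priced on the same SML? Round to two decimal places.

MRP = (15.48% − 5.61%) / (1.57 − 0.44) = 8.7345%
R_f = 5.61% − 0.44 × 8.7345% = 1.7668%
β_Fenwick = Cov / Var(R_m) = 0.01482 / 0.01499 = 0.9887
E(R_Fenwick) = R_f + β × MRP = 1.7668% + 0.9887 × 8.7345% = 10.40%

10.40%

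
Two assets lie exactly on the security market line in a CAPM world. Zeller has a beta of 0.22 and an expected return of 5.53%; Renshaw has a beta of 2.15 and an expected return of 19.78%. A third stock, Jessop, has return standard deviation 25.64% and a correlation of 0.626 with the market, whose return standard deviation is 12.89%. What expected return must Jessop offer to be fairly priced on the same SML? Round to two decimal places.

MRP = (19.78% − 5.53%) / (2.15 − 0.22) = 7.3834%
R_f = 5.53% − 0.22 × 7.3834% = 3.9057%
β_Jessop = ρ·σ_i/σ_m = 0.626 × 25.64 / 12.89 = 1.2452
E(R_Jessop) = R_f + β × MRP = 3.9057% + 1.2452 × 7.3834% = 13.10%

13.10%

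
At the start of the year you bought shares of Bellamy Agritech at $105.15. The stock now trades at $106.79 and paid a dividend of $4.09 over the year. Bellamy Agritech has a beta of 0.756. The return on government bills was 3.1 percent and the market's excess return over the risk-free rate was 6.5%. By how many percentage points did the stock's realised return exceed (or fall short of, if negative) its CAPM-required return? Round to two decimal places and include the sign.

-2.56%

Realised HPR = (P1 + D1 − P0) / P0 = (106.79 + 4.09 − 105.15) / 105.15 = 5.73 / 105.15 = 5.4494%
CAPM required = R_f + β·MRP = 3.1% + 0.756 × 6.5% = 8.0140%
α = realised − required = 5.4494% − 8.0140% = -2.56%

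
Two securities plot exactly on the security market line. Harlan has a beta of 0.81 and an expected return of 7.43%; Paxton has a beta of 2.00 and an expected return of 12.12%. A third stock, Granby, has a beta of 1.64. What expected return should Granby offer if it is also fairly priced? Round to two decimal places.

MRP (SML slope) = (12.12% − 7.43%) / (2.00 − 0.81) = 4.69% / 1.19 = 3.9412%
R_f (intercept) = 7.43% − 0.81 × 3.9412% = 4.2376%
E(R_Granby) = R_f + β × MRP = 4.2376% + 1.64 × 3.9412% = 10.70%

10.70%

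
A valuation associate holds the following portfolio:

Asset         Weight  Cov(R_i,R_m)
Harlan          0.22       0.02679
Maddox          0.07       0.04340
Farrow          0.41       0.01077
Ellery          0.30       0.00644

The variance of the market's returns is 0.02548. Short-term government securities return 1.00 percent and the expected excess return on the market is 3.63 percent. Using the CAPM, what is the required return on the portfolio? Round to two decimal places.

β_Harlan = 0.02679 / 0.02548 = 1.0514
β_Maddox = 0.04340 / 0.02548 = 1.7033
β_Farrow = 0.01077 / 0.02548 = 0.4227
β_Ellery = 0.00644 / 0.02548 = 0.2527
β_P = Σ w_i β_i = 0.22×1.0514 + 0.07×1.7033 + 0.41×0.4227 + 0.30×0.2527 = 0.5997
E(R_P) = R_f + β_P × MRP = 1.00% + 0.5997 × 3.63% = 3.18%

3.18%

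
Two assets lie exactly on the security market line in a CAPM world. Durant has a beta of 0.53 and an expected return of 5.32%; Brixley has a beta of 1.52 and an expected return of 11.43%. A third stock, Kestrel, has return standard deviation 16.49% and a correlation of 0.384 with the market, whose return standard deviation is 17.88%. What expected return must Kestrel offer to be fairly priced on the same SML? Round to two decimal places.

4.23%

MRP = (11.43% − 5.32%) / (1.52 − 0.53) = 6.1717%
R_f = 5.32% − 0.53 × 6.1717% = 2.0490%
β_Kestrel = ρ·σ_i/σ_m = 0.384 × 16.49 / 17.88 = 0.3541
E(R_Kestrel) = R_f + β × MRP = 2.0490% + 0.3541 × 6.1717% = 4.23%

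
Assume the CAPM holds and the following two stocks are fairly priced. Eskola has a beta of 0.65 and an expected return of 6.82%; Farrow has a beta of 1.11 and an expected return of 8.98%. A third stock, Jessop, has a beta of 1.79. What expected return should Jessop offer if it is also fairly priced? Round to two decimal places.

MRP (SML slope) = (8.98% − 6.82%) / (1.11 − 0.65) = 2.16% / 0.46 = 4.6957%
R_f (intercept) = 6.82% − 0.65 × 4.6957% = 3.7678%
E(R_Jessop) = R_f + β × MRP = 3.7678% + 1.79 × 4.6957% = 12.17%

12.17%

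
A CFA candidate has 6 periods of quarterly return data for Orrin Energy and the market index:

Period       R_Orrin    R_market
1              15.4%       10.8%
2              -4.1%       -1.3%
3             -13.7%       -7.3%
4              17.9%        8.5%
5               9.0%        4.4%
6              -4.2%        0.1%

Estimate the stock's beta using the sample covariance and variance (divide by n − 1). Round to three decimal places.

Mean R_i = (15.4 − 4.1 − 13.7 + 17.9 + 9.0 − 4.2) / 6 = 3.3833%
Mean R_m = (10.8 − 1.3 − 7.3 + 8.5 + 4.4 + 0.1) / 6 = 2.5333%
Σ(R_i − R̄_i)(R_m − R̄_m) = 411.5633  ⇒  Cov = 411.5633 / 5 = 82.3127
Σ(R_m − R̄_m)² = 224.7333  ⇒  Var(R_m) = 224.7333 / 5 = 44.9467
β = Cov / Var(R_m) = 82.3127 / 44.9467 = 1.8313

1.831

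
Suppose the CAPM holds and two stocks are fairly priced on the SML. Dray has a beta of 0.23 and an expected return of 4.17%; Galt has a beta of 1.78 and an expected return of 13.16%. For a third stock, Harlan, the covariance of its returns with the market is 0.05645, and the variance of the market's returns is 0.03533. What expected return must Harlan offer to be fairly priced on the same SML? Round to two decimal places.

12.10%

MRP = (13.16% − 4.17%) / (1.78 − 0.23) = 5.8000%
R_f = 4.17% − 0.23 × 5.8000% = 2.8360%
β_Harlan = Cov / Var(R_m) = 0.05645 / 0.03533 = 1.5978
E(R_Harlan) = R_f + β × MRP = 2.8360% + 1.5978 × 5.8000% = 12.10%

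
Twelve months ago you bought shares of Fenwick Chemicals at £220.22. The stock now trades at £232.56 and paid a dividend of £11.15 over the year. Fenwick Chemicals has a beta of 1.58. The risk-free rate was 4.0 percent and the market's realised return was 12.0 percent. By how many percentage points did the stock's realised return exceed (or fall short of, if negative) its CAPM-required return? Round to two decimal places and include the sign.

Realised HPR = (P1 + D1 − P0) / P0 = (232.56 + 11.15 − 220.22) / 220.22 = 23.49 / 220.22 = 10.6666%
MRP = 12.0% − 4.0% = 8.00%
CAPM required = R_f + β·MRP = 4.0% + 1.58 × 8.0% = 16.6400%
α = realised − required = 10.6666% − 16.6400% = -5.97%

-5.97%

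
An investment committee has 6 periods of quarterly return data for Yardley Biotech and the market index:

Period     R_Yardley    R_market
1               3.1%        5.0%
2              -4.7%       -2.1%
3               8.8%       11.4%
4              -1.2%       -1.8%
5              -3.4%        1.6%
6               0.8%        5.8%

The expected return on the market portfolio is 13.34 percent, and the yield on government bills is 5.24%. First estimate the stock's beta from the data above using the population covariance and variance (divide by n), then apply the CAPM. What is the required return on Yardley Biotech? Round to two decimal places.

Mean R_i = (3.1 − 4.7 + 8.8 − 1.2 − 3.4 + 0.8) / 6 = 0.5667%
Mean R_m = (5.0 − 2.1 + 11.4 − 1.8 + 1.6 + 5.8) / 6 = 3.3167%
Σ(R_i − R̄_i)(R_m − R̄_m) = 115.7733  ⇒  Cov = 115.7733 / 6 = 19.2956
Σ(R_m − R̄_m)² = 132.8083  ⇒  Var(R_m) = 132.8083 / 6 = 22.1347
β = Cov / Var(R_m) = 19.2956 / 22.1347 = 0.8717
MRP = 13.34% − 5.24% = 8.10%
E(R) = R_f + β × MRP = 5.24% + 0.8717 × 8.10% = 12.30%

12.30%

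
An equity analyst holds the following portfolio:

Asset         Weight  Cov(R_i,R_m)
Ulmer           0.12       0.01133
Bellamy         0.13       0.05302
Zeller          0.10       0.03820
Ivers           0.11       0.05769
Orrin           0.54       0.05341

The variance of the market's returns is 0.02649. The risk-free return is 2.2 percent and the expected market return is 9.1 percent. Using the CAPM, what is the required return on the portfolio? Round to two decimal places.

β_Ulmer = 0.01133 / 0.02649 = 0.4277
β_Bellamy = 0.05302 / 0.02649 = 2.0015
β_Zeller = 0.03820 / 0.02649 = 1.4421
β_Ivers = 0.05769 / 0.02649 = 2.1778
β_Orrin = 0.05341 / 0.02649 = 2.0162
β_P = Σ w_i β_i = 0.12×0.4277 + 0.13×2.0015 + 0.10×1.4421 + 0.11×2.1778 + 0.54×2.0162 = 1.7840
MRP = 9.1% − 2.2% = 6.90%
E(R_P) = R_f + β_P × MRP = 2.2% + 1.7840 × 6.9% = 14.51%

14.51%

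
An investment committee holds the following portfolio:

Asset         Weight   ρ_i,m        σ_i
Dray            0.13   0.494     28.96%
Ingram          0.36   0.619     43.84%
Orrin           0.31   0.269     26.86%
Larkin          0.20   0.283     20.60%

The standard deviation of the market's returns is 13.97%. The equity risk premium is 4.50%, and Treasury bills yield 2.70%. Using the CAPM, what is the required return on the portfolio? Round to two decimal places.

β_Dray = 0.494 × 28.96% / 13.97% = 1.0241
β_Ingram = 0.619 × 43.84% / 13.97% = 1.9425
β_Orrin = 0.269 × 26.86% / 13.97% = 0.5172
β_Larkin = 0.283 × 20.60% / 13.97% = 0.4173
β_P = Σ w_i β_i = 0.13×1.0241 + 0.36×1.9425 + 0.31×0.5172 + 0.20×0.4173 = 1.0762
E(R_P) = R_f + β_P × MRP = 2.70% + 1.0762 × 4.50% = 7.54%

7.54%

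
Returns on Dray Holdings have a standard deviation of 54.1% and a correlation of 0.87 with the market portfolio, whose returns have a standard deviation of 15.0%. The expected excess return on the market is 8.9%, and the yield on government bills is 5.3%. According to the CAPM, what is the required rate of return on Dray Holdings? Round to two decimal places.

33.23%

β = ρ × σ_i / σ_m = 0.87 × 54.1% / 15.0% = 3.1378
E(R) = 5.3% + 3.1378 × 8.9% = 33.23%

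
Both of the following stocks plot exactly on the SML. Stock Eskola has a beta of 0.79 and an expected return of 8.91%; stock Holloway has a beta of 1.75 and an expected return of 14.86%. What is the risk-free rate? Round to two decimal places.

4.01%

Both satisfy E(R) = R_f + β·MRP, so the slope of the SML is
MRP = (14.86% − 8.91%) / (1.75 − 0.79) = 5.95% / 0.96 = 6.1979%
R_f = E(R_Eskola) − β_Eskola·MRP = 8.91% − 0.79 × 6.1979% = 4.0137%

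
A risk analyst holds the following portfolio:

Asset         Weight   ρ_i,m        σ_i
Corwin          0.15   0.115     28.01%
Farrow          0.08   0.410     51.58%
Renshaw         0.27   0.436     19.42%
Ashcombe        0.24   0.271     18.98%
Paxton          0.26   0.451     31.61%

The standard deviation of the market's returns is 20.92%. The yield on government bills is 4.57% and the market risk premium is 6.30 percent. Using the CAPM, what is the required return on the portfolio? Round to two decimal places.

β_Corwin = 0.115 × 28.01% / 20.92% = 0.1540
β_Farrow = 0.410 × 51.58% / 20.92% = 1.0109
β_Renshaw = 0.436 × 19.42% / 20.92% = 0.4047
β_Ashcombe = 0.271 × 18.98% / 20.92% = 0.2459
β_Paxton = 0.451 × 31.61% / 20.92% = 0.6815
β_P = Σ w_i β_i = 0.15×0.1540 + 0.08×1.0109 + 0.27×0.4047 + 0.24×0.2459 + 0.26×0.6815 = 0.4494
E(R_P) = R_f + β_P × MRP = 4.57% + 0.4494 × 6.30% = 7.40%

7.40%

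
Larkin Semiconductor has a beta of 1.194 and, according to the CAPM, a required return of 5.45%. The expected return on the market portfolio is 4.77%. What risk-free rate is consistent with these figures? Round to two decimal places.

1.26%

E(R) = R_f + β(E(R_m) − R_f) = R_f(1 − β) + β·E(R_m)
5.45% = R_f × (1 − 1.194) + 1.194 × 4.77%
5.45% = R_f × -0.194 + 5.69538%
R_f = (5.45% − 5.69538%) / -0.194 = 1.26%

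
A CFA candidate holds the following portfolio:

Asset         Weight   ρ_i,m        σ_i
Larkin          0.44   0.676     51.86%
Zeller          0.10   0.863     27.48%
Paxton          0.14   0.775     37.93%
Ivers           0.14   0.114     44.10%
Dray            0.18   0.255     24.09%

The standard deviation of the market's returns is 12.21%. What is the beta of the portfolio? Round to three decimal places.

1.943

β_Larkin = 0.676 × 51.86% / 12.21% = 2.8712
β_Zeller = 0.863 × 27.48% / 12.21% = 1.9423
β_Paxton = 0.775 × 37.93% / 12.21% = 2.4075
β_Ivers = 0.114 × 44.10% / 12.21% = 0.4117
β_Dray = 0.255 × 24.09% / 12.21% = 0.5031
β_P = Σ w_i β_i = 0.44×2.8712 + 0.10×1.9423 + 0.14×2.4075 + 0.14×0.4117 + 0.18×0.5031 = 1.9428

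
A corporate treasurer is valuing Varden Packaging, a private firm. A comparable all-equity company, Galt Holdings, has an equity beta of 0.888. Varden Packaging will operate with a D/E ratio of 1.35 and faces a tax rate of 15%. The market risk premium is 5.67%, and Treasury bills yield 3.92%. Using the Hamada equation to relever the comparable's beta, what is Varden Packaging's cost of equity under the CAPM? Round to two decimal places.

β_L = β_U × [1 + (1 − t)(D/E)] = 0.888 × [1 + (1 − 0.15) × 1.35]
    = 0.888 × [1 + 0.85 × 1.35] = 0.888 × 2.1475 = 1.9070
E(R) = R_f + β_L × MRP = 3.92% + 1.9070 × 5.67% = 14.73%

14.73%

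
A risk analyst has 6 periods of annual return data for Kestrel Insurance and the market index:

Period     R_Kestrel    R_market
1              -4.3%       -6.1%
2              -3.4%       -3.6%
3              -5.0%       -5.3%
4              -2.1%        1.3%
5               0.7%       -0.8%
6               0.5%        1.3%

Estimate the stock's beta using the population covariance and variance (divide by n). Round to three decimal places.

Mean R_i = (-4.3 − 3.4 − 5.0 − 2.1 + 0.7 + 0.5) / 6 = -2.2667%
Mean R_m = (-6.1 − 3.6 − 5.3 + 1.3 − 0.8 + 1.3) / 6 = -2.2000%
Σ(R_i − R̄_i)(R_m − R̄_m) = 32.4100  ⇒  Cov = 32.4100 / 6 = 5.4017
Σ(R_m − R̄_m)² = 53.2400  ⇒  Var(R_m) = 53.2400 / 6 = 8.8733
β = Cov / Var(R_m) = 5.4017 / 8.8733 = 0.6088

0.609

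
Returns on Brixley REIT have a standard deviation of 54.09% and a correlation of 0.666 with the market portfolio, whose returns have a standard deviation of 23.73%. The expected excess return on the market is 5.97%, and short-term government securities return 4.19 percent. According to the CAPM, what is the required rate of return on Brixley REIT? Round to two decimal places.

β = ρ × σ_i / σ_m = 0.666 × 54.09% / 23.73% = 1.5181
E(R) = 4.19% + 1.5181 × 5.97% = 13.25%

13.25%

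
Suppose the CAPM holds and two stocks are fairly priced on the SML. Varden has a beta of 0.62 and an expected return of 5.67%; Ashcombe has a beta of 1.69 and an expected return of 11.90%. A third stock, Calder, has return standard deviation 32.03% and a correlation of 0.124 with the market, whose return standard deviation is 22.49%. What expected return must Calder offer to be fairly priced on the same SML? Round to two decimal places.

3.09%

MRP = (11.90% − 5.67%) / (1.69 − 0.62) = 5.8224%
R_f = 5.67% − 0.62 × 5.8224% = 2.0601%
β_Calder = ρ·σ_i/σ_m = 0.124 × 32.03 / 22.49 = 0.1766
E(R_Calder) = R_f + β × MRP = 2.0601% + 0.1766 × 5.8224% = 3.09%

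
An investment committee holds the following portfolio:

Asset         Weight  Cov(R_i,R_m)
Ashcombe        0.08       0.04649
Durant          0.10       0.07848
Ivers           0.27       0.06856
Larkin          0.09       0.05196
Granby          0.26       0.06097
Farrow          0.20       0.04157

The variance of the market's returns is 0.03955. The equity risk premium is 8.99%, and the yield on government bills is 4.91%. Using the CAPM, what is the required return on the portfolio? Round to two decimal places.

β_Ashcombe = 0.04649 / 0.03955 = 1.1755
β_Durant = 0.07848 / 0.03955 = 1.9843
β_Ivers = 0.06856 / 0.03955 = 1.7335
β_Larkin = 0.05196 / 0.03955 = 1.3138
β_Granby = 0.06097 / 0.03955 = 1.5416
β_Farrow = 0.04157 / 0.03955 = 1.0511
β_P = Σ w_i β_i = 0.08×1.1755 + 0.10×1.9843 + 0.27×1.7335 + 0.09×1.3138 + 0.26×1.5416 + 0.20×1.0511 = 1.4898
E(R_P) = R_f + β_P × MRP = 4.91% + 1.4898 × 8.99% = 18.30%

18.30%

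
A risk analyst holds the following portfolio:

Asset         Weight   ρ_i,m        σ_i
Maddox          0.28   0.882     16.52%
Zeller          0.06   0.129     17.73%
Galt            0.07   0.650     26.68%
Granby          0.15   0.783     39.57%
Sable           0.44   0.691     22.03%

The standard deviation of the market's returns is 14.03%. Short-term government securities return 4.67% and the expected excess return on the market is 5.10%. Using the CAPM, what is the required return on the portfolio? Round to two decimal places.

10.77%

β_Maddox = 0.882 × 16.52% / 14.03% = 1.0385
β_Zeller = 0.129 × 17.73% / 14.03% = 0.1630
β_Galt = 0.650 × 26.68% / 14.03% = 1.2361
β_Granby = 0.783 × 39.57% / 14.03% = 2.2084
β_Sable = 0.691 × 22.03% / 14.03% = 1.0850
β_P = Σ w_i β_i = 0.28×1.0385 + 0.06×0.1630 + 0.07×1.2361 + 0.15×2.2084 + 0.44×1.0850 = 1.1957
E(R_P) = R_f + β_P × MRP = 4.67% + 1.1957 × 5.10% = 10.77%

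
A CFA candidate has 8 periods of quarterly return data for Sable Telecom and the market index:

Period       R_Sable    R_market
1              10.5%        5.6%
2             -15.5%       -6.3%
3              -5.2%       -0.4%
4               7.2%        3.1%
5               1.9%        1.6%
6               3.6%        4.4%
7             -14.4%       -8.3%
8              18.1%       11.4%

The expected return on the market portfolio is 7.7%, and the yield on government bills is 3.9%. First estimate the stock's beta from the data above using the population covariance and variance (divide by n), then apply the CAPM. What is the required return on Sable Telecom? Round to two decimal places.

Mean R_i = (10.5 − 15.5 − 5.2 + 7.2 + 1.9 + 3.6 − 14.4 + 18.1) / 8 = 0.7750%
Mean R_m = (5.6 − 6.3 − 0.4 + 3.1 + 1.6 + 4.4 − 8.3 + 11.4) / 8 = 1.3875%
Σ(R_i − R̄_i)(R_m − R̄_m) = 516.9875  ⇒  Cov = 516.9875 / 8 = 64.6234
Σ(R_m − R̄_m)² = 286.1888  ⇒  Var(R_m) = 286.1888 / 8 = 35.7736
β = Cov / Var(R_m) = 64.6234 / 35.7736 = 1.8065
MRP = 7.7% − 3.9% = 3.80%
E(R) = R_f + β × MRP = 3.9% + 1.8065 × 3.8% = 10.76%

10.76%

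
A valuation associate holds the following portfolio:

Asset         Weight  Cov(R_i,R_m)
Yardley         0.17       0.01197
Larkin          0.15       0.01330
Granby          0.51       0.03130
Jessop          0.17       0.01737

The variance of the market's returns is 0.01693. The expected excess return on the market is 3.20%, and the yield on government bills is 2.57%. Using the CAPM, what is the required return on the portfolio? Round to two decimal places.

6.91%

β_Yardley = 0.01197 / 0.01693 = 0.7070
β_Larkin = 0.01330 / 0.01693 = 0.7856
β_Granby = 0.03130 / 0.01693 = 1.8488
β_Jessop = 0.01737 / 0.01693 = 1.0260
β_P = Σ w_i β_i = 0.17×0.7070 + 0.15×0.7856 + 0.51×1.8488 + 0.17×1.0260 = 1.3553
E(R_P) = R_f + β_P × MRP = 2.57% + 1.3553 × 3.20% = 6.91%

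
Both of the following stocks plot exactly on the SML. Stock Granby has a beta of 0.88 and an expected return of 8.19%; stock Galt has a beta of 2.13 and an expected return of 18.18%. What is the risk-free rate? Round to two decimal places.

Both satisfy E(R) = R_f + β·MRP, so the slope of the SML is
MRP = (18.18% − 8.19%) / (2.13 − 0.88) = 9.99% / 1.25 = 7.9920%
R_f = E(R_Granby) − β_Granby·MRP = 8.19% − 0.88 × 7.9920% = 1.1570%

1.16%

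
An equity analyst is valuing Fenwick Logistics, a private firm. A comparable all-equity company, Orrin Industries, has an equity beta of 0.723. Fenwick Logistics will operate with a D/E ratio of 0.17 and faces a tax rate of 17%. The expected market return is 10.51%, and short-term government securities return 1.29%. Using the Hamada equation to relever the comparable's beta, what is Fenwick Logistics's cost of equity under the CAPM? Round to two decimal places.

8.90%

β_L = β_U × [1 + (1 − t)(D/E)] = 0.723 × [1 + (1 − 0.17) × 0.17]
    = 0.723 × [1 + 0.83 × 0.17] = 0.723 × 1.1411 = 0.8250
MRP = 10.51% − 1.29% = 9.22%
E(R) = R_f + β_L × MRP = 1.29% + 0.8250 × 9.22% = 8.90%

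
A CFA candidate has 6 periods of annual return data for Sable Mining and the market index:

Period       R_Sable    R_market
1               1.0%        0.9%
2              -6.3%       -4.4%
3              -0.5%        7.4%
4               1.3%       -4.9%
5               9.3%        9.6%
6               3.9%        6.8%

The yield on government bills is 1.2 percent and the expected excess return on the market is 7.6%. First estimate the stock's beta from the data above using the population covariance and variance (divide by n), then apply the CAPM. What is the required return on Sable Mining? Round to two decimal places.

5.50%

Mean R_i = (1.0 − 6.3 − 0.5 + 1.3 + 9.3 + 3.9) / 6 = 1.4500%
Mean R_m = (0.9 − 4.4 + 7.4 − 4.9 + 9.6 + 6.8) / 6 = 2.5667%
Σ(R_i − R̄_i)(R_m − R̄_m) = 112.0200  ⇒  Cov = 112.0200 / 6 = 18.6700
Σ(R_m − R̄_m)² = 197.8133  ⇒  Var(R_m) = 197.8133 / 6 = 32.9689
β = Cov / Var(R_m) = 18.6700 / 32.9689 = 0.5663
E(R) = R_f + β × MRP = 1.2% + 0.5663 × 7.6% = 5.50%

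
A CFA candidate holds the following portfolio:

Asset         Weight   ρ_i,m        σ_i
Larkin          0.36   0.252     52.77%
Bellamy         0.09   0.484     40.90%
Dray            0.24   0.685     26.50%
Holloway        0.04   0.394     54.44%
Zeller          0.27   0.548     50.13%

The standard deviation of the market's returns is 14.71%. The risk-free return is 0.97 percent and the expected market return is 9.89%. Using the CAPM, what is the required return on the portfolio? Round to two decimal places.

12.61%

β_Larkin = 0.252 × 52.77% / 14.71% = 0.9040
β_Bellamy = 0.484 × 40.90% / 14.71% = 1.3457
β_Dray = 0.685 × 26.50% / 14.71% = 1.2340
β_Holloway = 0.394 × 54.44% / 14.71% = 1.4581
β_Zeller = 0.548 × 50.13% / 14.71% = 1.8675
β_P = Σ w_i β_i = 0.36×0.9040 + 0.09×1.3457 + 0.24×1.2340 + 0.04×1.4581 + 0.27×1.8675 = 1.3053
MRP = 9.89% − 0.97% = 8.92%
E(R_P) = R_f + β_P × MRP = 0.97% + 1.3053 × 8.92% = 12.61%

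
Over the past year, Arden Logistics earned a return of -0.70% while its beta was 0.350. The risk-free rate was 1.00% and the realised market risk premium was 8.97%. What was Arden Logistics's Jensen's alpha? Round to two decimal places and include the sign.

-4.84%

CAPM benchmark = R_f + β(R_m − R_f) = 1.00% + 0.350 × 8.97% = 4.13950%
α = actual − benchmark = -0.70% − 4.13950% = -4.84%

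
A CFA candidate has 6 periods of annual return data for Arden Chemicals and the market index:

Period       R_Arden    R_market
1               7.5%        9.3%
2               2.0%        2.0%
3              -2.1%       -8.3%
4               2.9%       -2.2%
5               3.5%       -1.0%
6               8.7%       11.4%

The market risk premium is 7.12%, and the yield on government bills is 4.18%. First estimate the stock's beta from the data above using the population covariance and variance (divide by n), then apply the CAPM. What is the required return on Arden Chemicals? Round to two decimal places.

7.77%

Mean R_i = (7.5 + 2.0 − 2.1 + 2.9 + 3.5 + 8.7) / 6 = 3.7500%
Mean R_m = (9.3 + 2.0 − 8.3 − 2.2 − 1.0 + 11.4) / 6 = 1.8667%
Σ(R_i − R̄_i)(R_m − R̄_m) = 138.4800  ⇒  Cov = 138.4800 / 6 = 23.0800
Σ(R_m − R̄_m)² = 274.2733  ⇒  Var(R_m) = 274.2733 / 6 = 45.7122
β = Cov / Var(R_m) = 23.0800 / 45.7122 = 0.5049
E(R) = R_f + β × MRP = 4.18% + 0.5049 × 7.12% = 7.77%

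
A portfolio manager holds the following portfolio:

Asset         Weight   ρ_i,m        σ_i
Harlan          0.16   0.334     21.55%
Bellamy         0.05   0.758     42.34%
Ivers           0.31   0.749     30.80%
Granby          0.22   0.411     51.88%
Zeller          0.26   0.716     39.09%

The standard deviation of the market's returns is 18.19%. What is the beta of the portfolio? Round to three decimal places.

β_Harlan = 0.334 × 21.55% / 18.19% = 0.3957
β_Bellamy = 0.758 × 42.34% / 18.19% = 1.7644
β_Ivers = 0.749 × 30.80% / 18.19% = 1.2682
β_Granby = 0.411 × 51.88% / 18.19% = 1.1722
β_Zeller = 0.716 × 39.09% / 18.19% = 1.5387
β_P = Σ w_i β_i = 0.16×0.3957 + 0.05×1.7644 + 0.31×1.2682 + 0.22×1.1722 + 0.26×1.5387 = 1.2026

1.203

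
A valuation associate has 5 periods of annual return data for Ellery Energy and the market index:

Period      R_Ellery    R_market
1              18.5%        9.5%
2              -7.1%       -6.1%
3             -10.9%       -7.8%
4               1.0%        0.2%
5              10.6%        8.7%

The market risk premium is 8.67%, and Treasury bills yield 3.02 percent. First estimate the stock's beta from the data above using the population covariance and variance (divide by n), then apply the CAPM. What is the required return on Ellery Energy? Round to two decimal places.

15.88%

Mean R_i = (18.5 − 7.1 − 10.9 + 1.0 + 10.6) / 5 = 2.4200%
Mean R_m = (9.5 − 6.1 − 7.8 + 0.2 + 8.7) / 5 = 0.9000%
Σ(R_i − R̄_i)(R_m − R̄_m) = 385.6100  ⇒  Cov = 385.6100 / 5 = 77.1220
Σ(R_m − R̄_m)² = 259.9800  ⇒  Var(R_m) = 259.9800 / 5 = 51.9960
β = Cov / Var(R_m) = 77.1220 / 51.9960 = 1.4832
E(R) = R_f + β × MRP = 3.02% + 1.4832 × 8.67% = 15.88%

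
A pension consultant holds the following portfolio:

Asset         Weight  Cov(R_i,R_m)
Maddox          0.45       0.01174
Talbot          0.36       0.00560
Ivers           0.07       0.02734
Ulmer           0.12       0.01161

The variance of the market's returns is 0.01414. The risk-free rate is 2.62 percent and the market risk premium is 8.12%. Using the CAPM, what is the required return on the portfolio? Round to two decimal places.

8.71%

β_Maddox = 0.01174 / 0.01414 = 0.8303
β_Talbot = 0.00560 / 0.01414 = 0.3960
β_Ivers = 0.02734 / 0.01414 = 1.9335
β_Ulmer = 0.01161 / 0.01414 = 0.8211
β_P = Σ w_i β_i = 0.45×0.8303 + 0.36×0.3960 + 0.07×1.9335 + 0.12×0.8211 = 0.7501
E(R_P) = R_f + β_P × MRP = 2.62% + 0.7501 × 8.12% = 8.71%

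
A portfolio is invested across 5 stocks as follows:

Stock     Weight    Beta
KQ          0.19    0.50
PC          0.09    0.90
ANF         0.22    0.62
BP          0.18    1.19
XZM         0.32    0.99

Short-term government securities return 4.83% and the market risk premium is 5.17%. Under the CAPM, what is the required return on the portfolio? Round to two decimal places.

β_P = Σ w_i β_i = 0.19×0.50 + 0.09×0.90 + 0.22×0.62 + 0.18×1.19 + 0.32×0.99 = 0.8434
E(R_P) = R_f + β_P × MRP = 4.83% + 0.8434 × 5.17% = 9.19%

9.19%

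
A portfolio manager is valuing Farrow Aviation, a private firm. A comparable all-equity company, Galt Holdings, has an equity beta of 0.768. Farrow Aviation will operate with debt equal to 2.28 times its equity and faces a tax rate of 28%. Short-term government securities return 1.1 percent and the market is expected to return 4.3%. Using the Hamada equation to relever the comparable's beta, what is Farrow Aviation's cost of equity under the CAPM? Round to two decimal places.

β_L = β_U × [1 + (1 − t)(D/E)] = 0.768 × [1 + (1 − 0.28) × 2.28]
    = 0.768 × [1 + 0.72 × 2.28] = 0.768 × 2.6416 = 2.0287
MRP = 4.3% − 1.1% = 3.20%
E(R) = R_f + β_L × MRP = 1.1% + 2.0287 × 3.2% = 7.59%

7.59%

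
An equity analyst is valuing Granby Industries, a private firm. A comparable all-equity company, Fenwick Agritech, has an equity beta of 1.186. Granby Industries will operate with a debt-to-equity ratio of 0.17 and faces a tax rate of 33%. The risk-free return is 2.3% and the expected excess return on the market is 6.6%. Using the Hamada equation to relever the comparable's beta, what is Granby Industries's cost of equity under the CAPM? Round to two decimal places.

11.02%

β_L = β_U × [1 + (1 − t)(D/E)] = 1.186 × [1 + (1 − 0.33) × 0.17]
    = 1.186 × [1 + 0.67 × 0.17] = 1.186 × 1.1139 = 1.3211
E(R) = R_f + β_L × MRP = 2.3% + 1.3211 × 6.6% = 11.02%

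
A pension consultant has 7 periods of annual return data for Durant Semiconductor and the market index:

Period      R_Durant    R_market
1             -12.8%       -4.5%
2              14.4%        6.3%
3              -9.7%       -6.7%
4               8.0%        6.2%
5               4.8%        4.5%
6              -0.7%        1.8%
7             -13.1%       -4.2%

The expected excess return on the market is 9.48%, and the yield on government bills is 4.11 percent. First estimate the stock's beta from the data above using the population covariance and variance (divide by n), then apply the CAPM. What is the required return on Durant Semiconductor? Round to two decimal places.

21.89%

Mean R_i = (-12.8 + 14.4 − 9.7 + 8.0 + 4.8 − 0.7 − 13.1) / 7 = -1.3000%
Mean R_m = (-4.5 + 6.3 − 6.7 + 6.2 + 4.5 + 1.8 − 4.2) / 7 = 0.4857%
Σ(R_i − R̄_i)(R_m − R̄_m) = 342.6900  ⇒  Cov = 342.6900 / 7 = 48.9557
Σ(R_m − R̄_m)² = 182.7486  ⇒  Var(R_m) = 182.7486 / 7 = 26.1069
β = Cov / Var(R_m) = 48.9557 / 26.1069 = 1.8752
E(R) = R_f + β × MRP = 4.11% + 1.8752 × 9.48% = 21.89%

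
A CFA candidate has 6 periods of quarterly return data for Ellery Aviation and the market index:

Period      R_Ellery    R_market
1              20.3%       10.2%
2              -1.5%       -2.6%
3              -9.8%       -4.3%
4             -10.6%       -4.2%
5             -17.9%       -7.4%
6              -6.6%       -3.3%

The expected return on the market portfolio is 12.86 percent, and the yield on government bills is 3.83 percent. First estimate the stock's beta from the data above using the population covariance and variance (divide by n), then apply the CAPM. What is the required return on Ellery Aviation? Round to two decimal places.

Mean R_i = (20.3 − 1.5 − 9.8 − 10.6 − 17.9 − 6.6) / 6 = -4.3500%
Mean R_m = (10.2 − 2.6 − 4.3 − 4.2 − 7.4 − 3.3) / 6 = -1.9333%
Σ(R_i − R̄_i)(R_m − R̄_m) = 401.4000  ⇒  Cov = 401.4000 / 6 = 66.9000
Σ(R_m − R̄_m)² = 190.1533  ⇒  Var(R_m) = 190.1533 / 6 = 31.6922
β = Cov / Var(R_m) = 66.9000 / 31.6922 = 2.1109
MRP = 12.86% − 3.83% = 9.03%
E(R) = R_f + β × MRP = 3.83% + 2.1109 × 9.03% = 22.89%

22.89%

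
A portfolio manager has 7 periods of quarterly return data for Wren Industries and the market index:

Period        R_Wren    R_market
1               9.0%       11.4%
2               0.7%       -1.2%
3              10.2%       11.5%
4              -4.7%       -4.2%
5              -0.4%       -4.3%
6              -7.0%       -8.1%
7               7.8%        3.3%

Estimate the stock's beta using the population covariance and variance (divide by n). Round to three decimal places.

0.831

Mean R_i = (9.0 + 0.7 + 10.2 − 4.7 − 0.4 − 7.0 + 7.8) / 7 = 2.2286%
Mean R_m = (11.4 − 1.2 + 11.5 − 4.2 − 4.3 − 8.1 + 3.3) / 7 = 1.2000%
Σ(R_i − R̄_i)(R_m − R̄_m) = 304.2400  ⇒  Cov = 304.2400 / 7 = 43.4629
Σ(R_m − R̄_m)² = 366.2000  ⇒  Var(R_m) = 366.2000 / 7 = 52.3143
β = Cov / Var(R_m) = 43.4629 / 52.3143 = 0.8308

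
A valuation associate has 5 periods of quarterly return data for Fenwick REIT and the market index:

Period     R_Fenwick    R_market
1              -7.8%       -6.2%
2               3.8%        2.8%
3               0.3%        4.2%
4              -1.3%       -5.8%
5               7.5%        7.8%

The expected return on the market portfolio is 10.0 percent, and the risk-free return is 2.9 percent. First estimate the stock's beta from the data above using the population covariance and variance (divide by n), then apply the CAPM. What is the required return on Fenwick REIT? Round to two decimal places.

8.55%

Mean R_i = (-7.8 + 3.8 + 0.3 − 1.3 + 7.5) / 5 = 0.5000%
Mean R_m = (-6.2 + 2.8 + 4.2 − 5.8 + 7.8) / 5 = 0.5600%
Σ(R_i − R̄_i)(R_m − R̄_m) = 124.9000  ⇒  Cov = 124.9000 / 5 = 24.9800
Σ(R_m − R̄_m)² = 156.8320  ⇒  Var(R_m) = 156.8320 / 5 = 31.3664
β = Cov / Var(R_m) = 24.9800 / 31.3664 = 0.7964
MRP = 10.0% − 2.9% = 7.10%
E(R) = R_f + β × MRP = 2.9% + 0.7964 × 7.1% = 8.55%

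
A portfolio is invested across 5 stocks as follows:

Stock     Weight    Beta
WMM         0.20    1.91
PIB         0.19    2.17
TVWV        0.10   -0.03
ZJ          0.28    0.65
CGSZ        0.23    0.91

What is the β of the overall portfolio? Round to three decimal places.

1.183

β_P = Σ w_i β_i = 0.20×1.91 + 0.19×2.17 + 0.10×-0.03 + 0.28×0.65 + 0.23×0.91 = 1.1826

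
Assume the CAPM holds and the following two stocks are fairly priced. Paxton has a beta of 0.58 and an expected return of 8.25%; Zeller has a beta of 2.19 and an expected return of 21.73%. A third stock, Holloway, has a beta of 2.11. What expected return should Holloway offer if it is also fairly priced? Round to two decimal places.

21.06%

MRP (SML slope) = (21.73% − 8.25%) / (2.19 − 0.58) = 13.48% / 1.61 = 8.3727%
R_f (intercept) = 8.25% − 0.58 × 8.3727% = 3.3938%
E(R_Holloway) = R_f + β × MRP = 3.3938% + 2.11 × 8.3727% = 21.06%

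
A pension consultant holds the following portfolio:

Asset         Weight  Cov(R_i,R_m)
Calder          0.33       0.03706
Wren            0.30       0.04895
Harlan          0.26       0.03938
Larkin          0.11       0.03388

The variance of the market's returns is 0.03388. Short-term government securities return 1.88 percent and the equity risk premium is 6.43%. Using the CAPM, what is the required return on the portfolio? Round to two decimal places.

β_Calder = 0.03706 / 0.03388 = 1.0939
β_Wren = 0.04895 / 0.03388 = 1.4448
β_Harlan = 0.03938 / 0.03388 = 1.1623
β_Larkin = 0.03388 / 0.03388 = 1.0000
β_P = Σ w_i β_i = 0.33×1.0939 + 0.30×1.4448 + 0.26×1.1623 + 0.11×1.0000 = 1.2066
E(R_P) = R_f + β_P × MRP = 1.88% + 1.2066 × 6.43% = 9.64%

9.64%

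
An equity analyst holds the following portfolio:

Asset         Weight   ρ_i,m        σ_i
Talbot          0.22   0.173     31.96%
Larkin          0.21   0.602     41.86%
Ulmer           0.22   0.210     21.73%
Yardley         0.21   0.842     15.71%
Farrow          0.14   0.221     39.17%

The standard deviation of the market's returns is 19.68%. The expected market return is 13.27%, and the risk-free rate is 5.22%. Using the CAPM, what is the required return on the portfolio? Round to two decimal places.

β_Talbot = 0.173 × 31.96% / 19.68% = 0.2809
β_Larkin = 0.602 × 41.86% / 19.68% = 1.2805
β_Ulmer = 0.210 × 21.73% / 19.68% = 0.2319
β_Yardley = 0.842 × 15.71% / 19.68% = 0.6721
β_Farrow = 0.221 × 39.17% / 19.68% = 0.4399
β_P = Σ w_i β_i = 0.22×0.2809 + 0.21×1.2805 + 0.22×0.2319 + 0.21×0.6721 + 0.14×0.4399 = 0.5844
MRP = 13.27% − 5.22% = 8.05%
E(R_P) = R_f + β_P × MRP = 5.22% + 0.5844 × 8.05% = 9.92%

9.92%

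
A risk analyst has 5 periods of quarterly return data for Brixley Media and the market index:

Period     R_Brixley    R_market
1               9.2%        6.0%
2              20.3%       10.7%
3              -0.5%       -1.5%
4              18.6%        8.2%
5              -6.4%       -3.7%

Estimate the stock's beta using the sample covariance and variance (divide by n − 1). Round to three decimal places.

Mean R_i = (9.2 + 20.3 − 0.5 + 18.6 − 6.4) / 5 = 8.2400%
Mean R_m = (6.0 + 10.7 − 1.5 + 8.2 − 3.7) / 5 = 3.9400%
Σ(R_i − R̄_i)(R_m − R̄_m) = 287.0320  ⇒  Cov = 287.0320 / 4 = 71.7580
Σ(R_m − R̄_m)² = 156.0520  ⇒  Var(R_m) = 156.0520 / 4 = 39.0130
β = Cov / Var(R_m) = 71.7580 / 39.0130 = 1.8393

1.839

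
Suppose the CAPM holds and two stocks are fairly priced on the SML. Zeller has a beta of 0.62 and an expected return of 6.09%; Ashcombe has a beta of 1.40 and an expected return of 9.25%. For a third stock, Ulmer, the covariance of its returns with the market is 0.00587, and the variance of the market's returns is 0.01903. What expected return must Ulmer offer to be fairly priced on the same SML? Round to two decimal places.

MRP = (9.25% − 6.09%) / (1.40 − 0.62) = 4.0513%
R_f = 6.09% − 0.62 × 4.0513% = 3.5782%
β_Ulmer = Cov / Var(R_m) = 0.00587 / 0.01903 = 0.3085
E(R_Ulmer) = R_f + β × MRP = 3.5782% + 0.3085 × 4.0513% = 4.83%

4.83%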